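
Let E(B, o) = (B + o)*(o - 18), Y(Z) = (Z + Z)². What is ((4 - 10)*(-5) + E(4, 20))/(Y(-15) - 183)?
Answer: 26/239 ≈ 0.10879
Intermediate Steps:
Y(Z) = 4*Z² (Y(Z) = (2*Z)² = 4*Z²)
E(B, o) = (-18 + o)*(B + o) (E(B, o) = (B + o)*(-18 + o) = (-18 + o)*(B + o))
((4 - 10)*(-5) + E(4, 20))/(Y(-15) - 183) = ((4 - 10)*(-5) + (20² - 18*4 - 18*20 + 4*20))/(4*(-15)² - 183) = (-6*(-5) + (400 - 72 - 360 + 80))/(4*225 - 183) = (30 + 48)/(900 - 183) = 78/717 = 78*(1/717) = 26/239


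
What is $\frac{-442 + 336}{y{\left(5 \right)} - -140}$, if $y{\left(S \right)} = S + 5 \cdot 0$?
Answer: $- \frac{106}{145} \approx -0.73103$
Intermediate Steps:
$y{\left(S \right)} = S$ ($y{\left(S \right)} = S + 0 = S$)
$\frac{-442 + 336}{y{\left(5 \right)} - -140} = \frac{-442 + 336}{5 - -140} = - \frac{106}{5 + 140} = - \frac{106}{145}$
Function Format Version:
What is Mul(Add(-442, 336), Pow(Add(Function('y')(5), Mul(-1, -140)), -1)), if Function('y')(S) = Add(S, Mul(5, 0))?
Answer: Rational(-106, 145) ≈ -0.73103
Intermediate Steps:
Function('y')(S) = S (Function('y')(S) = Add(S, 0) = S)
Mul(Add(-442, 336), Pow(Add(Function('y')(5), Mul(-1, -140)), -1)) = Mul(Add(-442, 336), Pow(Add(5, Mul(-1, -140)), -1)) = Mul(-106, Pow(Add(5, 140), -1)) = Mul(-106, Pow(145, -1)) = Mul(-106, Rational(1, 145)) = Rational(-106, 145)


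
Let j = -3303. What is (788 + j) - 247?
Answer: -2762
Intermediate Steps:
(788 + j) - 247 = (788 - 3303) - 247 = -2515 - 247 = -2762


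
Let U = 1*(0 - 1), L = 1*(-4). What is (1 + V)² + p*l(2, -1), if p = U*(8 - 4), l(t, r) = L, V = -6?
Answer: 41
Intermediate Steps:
L = -4
U = -1 (U = 1*(-1) = -1)
l(t, r) = -4
p = -4 (p = -(8 - 4) = -1*4 = -4)
(1 + V)² + p*l(2, -1) = (1 - 6)² - 4*(-4) = (-5)² + 16 = 25 + 16 = 41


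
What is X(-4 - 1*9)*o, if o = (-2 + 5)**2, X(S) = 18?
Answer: 162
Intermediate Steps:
o = 9 (o = 3**2 = 9)
X(-4 - 1*9)*o = 18*9 = 162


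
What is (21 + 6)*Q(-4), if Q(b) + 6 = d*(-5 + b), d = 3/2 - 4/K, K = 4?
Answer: -567/2 ≈ -283.50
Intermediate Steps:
d = ½ (d = 3/2 - 4/4 = 3*(½) - 4*¼ = 3/2 - 1 = ½ ≈ 0.50000)
Q(b) = -17/2 + b/2 (Q(b) = -6 + (-5 + b)/2 = -6 + (-5/2 + b/2) = -17/2 + b/2)
(21 + 6)*Q(-4) = (21 + 6)*(-17/2 + (½)*(-4)) = 27*(-17/2 - 2) = 27*(-21/2) = -567/2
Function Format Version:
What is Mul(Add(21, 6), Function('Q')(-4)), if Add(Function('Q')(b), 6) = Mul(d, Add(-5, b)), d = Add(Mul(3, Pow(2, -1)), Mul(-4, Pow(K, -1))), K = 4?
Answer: Rational(-567, 2) ≈ -283.50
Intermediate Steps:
d = Rational(1, 2) (d = Add(Mul(3, Pow(2, -1)), Mul(-4, Pow(4, -1))) = Add(Mul(3, Rational(1, 2)), Mul(-4, Rational(1, 4))) = Add(Rational(3, 2), -1) = Rational(1, 2) ≈ 0.50000)
Function('Q')(b) = Add(Rational(-17, 2), Mul(Rational(1, 2), b)) (Function('Q')(b) = Add(-6, Mul(Rational(1, 2), Add(-5, b))) = Add(-6, Add(Rational(-5, 2), Mul(Rational(1, 2), b))) = Add(Rational(-17, 2), Mul(Rational(1, 2), b)))
Mul(Add(21, 6), Function('Q')(-4)) = Mul(Add(21, 6), Add(Rational(-17, 2), Mul(Rational(1, 2), -4))) = Mul(27, Add(Rational(-17, 2), -2)) = Mul(27, Rational(-21, 2)) = Rational(-567, 2)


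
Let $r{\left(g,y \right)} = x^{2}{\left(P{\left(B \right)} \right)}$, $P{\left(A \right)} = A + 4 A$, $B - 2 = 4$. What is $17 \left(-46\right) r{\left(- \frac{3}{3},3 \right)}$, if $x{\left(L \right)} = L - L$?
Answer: $0$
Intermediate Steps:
$B = 6$ ($B = 2 + 4 = 6$)
$P{\left(A \right)} = 5 A$
$x{\left(L \right)} = 0$
$r{\left(g,y \right)} = 0$ ($r{\left(g,y \right)} = 0^{2} = 0$)
$17 \left(-46\right) r{\left(- \frac{3}{3},3 \right)} = 17 \left(-46\right) 0 = \left(-782\right) 0 = 0$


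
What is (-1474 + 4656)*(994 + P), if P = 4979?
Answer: 19006086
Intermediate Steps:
(-1474 + 4656)*(994 + P) = (-1474 + 4656)*(994 + 4979) = 3182*5973 = 19006086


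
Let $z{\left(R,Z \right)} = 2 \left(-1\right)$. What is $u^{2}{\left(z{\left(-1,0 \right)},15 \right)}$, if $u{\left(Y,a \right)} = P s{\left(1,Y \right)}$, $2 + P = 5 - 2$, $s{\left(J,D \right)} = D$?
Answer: $4$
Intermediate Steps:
$P = 1$ ($P = -2 + \left(5 - 2\right) = -2 + 3 = 1$)
$z{\left(R,Z \right)} = -2$
$u{\left(Y,a \right)} = Y$ ($u{\left(Y,a \right)} = 1 Y = Y$)
$u^{2}{\left(z{\left(-1,0 \right)},15 \right)} = \left(-2\right)^{2} = 4$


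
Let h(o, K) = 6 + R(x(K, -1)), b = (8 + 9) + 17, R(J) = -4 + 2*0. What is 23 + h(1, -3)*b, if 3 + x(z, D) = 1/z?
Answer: 91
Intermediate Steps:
x(z, D) = -3 + 1/z
R(J) = -4 (R(J) = -4 + 0 = -4)
b = 34 (b = 17 + 17 = 34)
h(o, K) = 2 (h(o, K) = 6 - 4 = 2)
23 + h(1, -3)*b = 23 + 2*34 = 23 + 68 = 91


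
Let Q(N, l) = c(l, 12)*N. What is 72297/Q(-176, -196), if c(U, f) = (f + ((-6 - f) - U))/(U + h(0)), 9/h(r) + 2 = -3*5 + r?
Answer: 241544277/568480 ≈ 424.90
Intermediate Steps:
h(r) = 9/(-17 + r) (h(r) = 9/(-2 + (-3*5 + r)) = 9/(-2 + (-15 + r)) = 9/(-17 + r))
c(U, f) = (-6 - U)/(-9/17 + U) (c(U, f) = (f + ((-6 - f) - U))/(U + 9/(-17 + 0)) = (f + (-6 - U - f))/(U + 9/(-17)) = (-6 - U)/(U + 9*(-1/17)) = (-6 - U)/(U - 9/17) = (-6 - U)/(-9/17 + U))
Q(N, l) = 17*N*(-6 - l)/(-9 + 17*l) (Q(N, l) = (17*(-6 - l)/(-9 + 17*l))*N = 17*N*(-6 - l)/(-9 + 17*l))
72297/Q(-176, -196) = 72297/((-17*(-176)*(6 - 196)/(-9 + 17*(-196)))) = 72297/((-17*(-176)*(-190)/(-9 - 3332))) = 72297/((-17*(-176)*(-190)/(-3341))) = 72297/((-17*(-176)*(-1/3341)*(-190))) = 72297/(568480/3341) = 72297*(3341/568480) = 241544277/568480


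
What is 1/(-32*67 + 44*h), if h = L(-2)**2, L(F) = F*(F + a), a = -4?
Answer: 1/4192 ≈ 0.00023855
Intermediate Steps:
L(F) = F*(-4 + F) (L(F) = F*(F - 4) = F*(-4 + F))
h = 144 (h = (-2*(-4 - 2))**2 = (-2*(-6))**2 = 12**2 = 144)
1/(-32*67 + 44*h) = 1/(-32*67 + 44*144) = 1/(-2144 + 6336) = 1/4192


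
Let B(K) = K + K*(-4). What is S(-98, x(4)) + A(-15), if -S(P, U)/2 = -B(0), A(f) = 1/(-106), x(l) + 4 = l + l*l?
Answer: -1/106 ≈ -0.0094340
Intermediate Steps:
x(l) = -4 + l + l² (x(l) = -4 + (l + l*l) = -4 + (l + l²) = -4 + l + l²)
B(K) = -3*K (B(K) = K - 4*K = -3*K)
A(f) = -1/106
S(P, U) = 0 (S(P, U) = -(-2)*(-3*0) = -(-2)*0 = -2*0 = 0)
S(-98, x(4)) + A(-15) = 0 - 1/106 = -1/106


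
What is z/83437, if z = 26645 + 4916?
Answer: 31561/83437 ≈ 0.37826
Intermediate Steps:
z = 31561
z/83437 = 31561/83437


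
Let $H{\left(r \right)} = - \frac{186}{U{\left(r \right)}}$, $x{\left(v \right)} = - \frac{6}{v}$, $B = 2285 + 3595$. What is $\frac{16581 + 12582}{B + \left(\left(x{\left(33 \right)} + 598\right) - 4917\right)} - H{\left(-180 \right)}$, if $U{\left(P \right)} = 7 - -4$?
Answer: $\frac{2240719}{62953} \approx 35.594$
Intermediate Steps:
$B = 5880$
$U{\left(P \right)} = 11$ ($U{\left(P \right)} = 7 + 4 = 11$)
$H{\left(r \right)} = - \frac{186}{11}$
$\frac{16581 + 12582}{B + \left(\left(x{\left(33 \right)} + 598\right) - 4917\right)} - H{\left(-180 \right)} = \frac{16581 + 12582}{5880 - \left(4319 + \frac{2}{11}\right)} - - \frac{186}{11} = \frac{29163}{5880 + \left(\left(\left(-6\right) \frac{1}{33} + 598\right) - 4917\right)} + \frac{186}{11} = \frac{29163}{5880 + \left(\left(- \frac{2}{11} + 598\right) - 4917\right)} + \frac{186}{11} = \frac{29163}{5880 + \left(\frac{6576}{11} - 4917\right)} + \frac{186}{11} = \frac{29163}{5880 - \frac{47511}{11}} + \frac{186}{11} = \frac{29163}{\frac{17169}{11}} + \frac{186}{11} = 29163 \cdot \frac{11}{17169} + \frac{186}{11} = \frac{106931}{5723} + \frac{186}{11} = \frac{2240719}{62953}$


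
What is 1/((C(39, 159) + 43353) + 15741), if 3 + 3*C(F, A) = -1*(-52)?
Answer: 3/177331 ≈ 1.6918e-5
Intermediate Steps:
C(F, A) = 49/3 (C(F, A) = -1 + (-1*(-52))/3 = -1 + (⅓)*52 = -1 + 52/3 = 49/3)
1/((C(39, 159) + 43353) + 15741) = 1/((49/3 + 43353) + 15741) = 1/(130108/3 + 15741) = 1/(177331/3) = 3/177331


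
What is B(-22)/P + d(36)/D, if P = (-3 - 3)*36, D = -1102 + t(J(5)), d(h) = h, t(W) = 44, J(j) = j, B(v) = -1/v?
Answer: -86065/2513808 ≈ -0.034237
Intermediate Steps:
D = -1058 (D = -1102 + 44 = -1058)
P = -216 (P = -6*36 = -216)
B(-22)/P + d(36)/D = -1/(-22)/(-216) + 36/(-1058) = -1*(-1/22)*(-1/216) + 36*(-1/1058) = (1/22)*(-1/216) - 18/529 = -1/4752 - 18/529 = -86065/2513808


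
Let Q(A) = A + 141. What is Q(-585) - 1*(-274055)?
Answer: 273611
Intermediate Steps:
Q(A) = 141 + A
Q(-585) - 1*(-274055) = (141 - 585) - 1*(-274055) = -444 + 274055 = 273611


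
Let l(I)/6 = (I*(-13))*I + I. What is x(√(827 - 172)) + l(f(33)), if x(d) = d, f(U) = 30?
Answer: -70020 + √655 ≈ -69994.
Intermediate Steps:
l(I) = -78*I² + 6*I (l(I) = 6*((I*(-13))*I + I) = 6*((-13*I)*I + I) = 6*(-13*I² + I) = 6*(I - 13*I²) = -78*I² + 6*I)
x(√(827 - 172)) + l(f(33)) = √(827 - 172) + 6*30*(1 - 13*30) = √655 + 6*30*(1 - 390) = √655 + 6*30*(-389) = √655 - 70020 = -70020 + √655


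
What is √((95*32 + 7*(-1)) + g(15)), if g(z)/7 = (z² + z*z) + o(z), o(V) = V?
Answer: 4*√393 ≈ 79.297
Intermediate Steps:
g(z) = 7*z + 14*z² (g(z) = 7*((z² + z*z) + z) = 7*((z² + z²) + z) = 7*(2*z² + z) = 7*(z + 2*z²) = 7*z + 14*z²)
√((95*32 + 7*(-1)) + g(15)) = √((95*32 + 7*(-1)) + 7*15*(1 + 2*15)) = √((3040 - 7) + 7*15*(1 + 30)) = √(3033 + 7*15*31) = √(3033 + 3255) = √6288 = 4*√393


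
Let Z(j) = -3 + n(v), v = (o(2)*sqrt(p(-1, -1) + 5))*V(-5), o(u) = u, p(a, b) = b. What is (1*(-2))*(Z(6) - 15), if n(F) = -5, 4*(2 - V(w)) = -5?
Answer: 46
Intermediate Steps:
V(w) = 13/4 (V(w) = 2 - 1/4*(-5) = 2 + 5/4 = 13/4)
v = 13 (v = (2*sqrt(-1 + 5))*(13/4) = (2*sqrt(4))*(13/4) = (2*2)*(13/4) = 4*(13/4) = 13)
Z(j) = -8 (Z(j) = -3 - 5 = -8)
(1*(-2))*(Z(6) - 15) = (1*(-2))*(-8 - 15) = -2*(-23) = 46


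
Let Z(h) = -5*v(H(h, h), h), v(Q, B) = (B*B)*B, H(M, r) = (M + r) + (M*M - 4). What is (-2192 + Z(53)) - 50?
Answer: -746627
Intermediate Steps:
H(M, r) = -4 + M + r + M² (H(M, r) = (M + r) + (M² - 4) = (M + r) + (-4 + M²) = -4 + M + r + M²)
v(Q, B) = B³ (v(Q, B) = B²*B = B³)
Z(h) = -5*h³
(-2192 + Z(53)) - 50 = (-2192 - 5*53³) - 50 = (-2192 - 5*148877) - 50 = (-2192 - 744385) - 50 = -746577 - 50 = -746627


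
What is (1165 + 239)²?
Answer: 1971216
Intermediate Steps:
(1165 + 239)² = 1404² = 1971216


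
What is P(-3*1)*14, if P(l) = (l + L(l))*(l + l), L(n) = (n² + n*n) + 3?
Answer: -1512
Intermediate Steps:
L(n) = 3 + 2*n² (L(n) = (n² + n²) + 3 = 2*n² + 3 = 3 + 2*n²)
P(l) = 2*l*(3 + l + 2*l²) (P(l) = (l + (3 + 2*l²))*(l + l) = (3 + l + 2*l²)*(2*l) = 2*l*(3 + l + 2*l²))
P(-3*1)*14 = (2*(-3*1)*(3 - 3*1 + 2*(-3*1)²))*14 = (2*(-3)*(3 - 3 + 2*(-3)²))*14 = (2*(-3)*(3 - 3 + 2*9))*14 = (2*(-3)*(3 - 3 + 18))*14 = (2*(-3)*18)*14 = -108*14 = -1512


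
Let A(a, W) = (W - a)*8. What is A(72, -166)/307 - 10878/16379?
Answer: -34525162/5028353 ≈ -6.8661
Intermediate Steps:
A(a, W) = -8*a + 8*W
A(72, -166)/307 - 10878/16379 = (-8*72 + 8*(-166))/307 - 10878/16379 = (-576 - 1328)*(1/307) - 10878*1/16379 = -1904*1/307 - 10878/16379 = -1904/307 - 10878/16379 = -34525162/5028353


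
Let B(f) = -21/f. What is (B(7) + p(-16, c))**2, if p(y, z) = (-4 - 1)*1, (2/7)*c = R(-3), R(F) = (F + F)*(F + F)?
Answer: 64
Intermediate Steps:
R(F) = 4*F**2 (R(F) = (2*F)*(2*F) = 4*F**2)
c = 126 (c = 7*(4*(-3)**2)/2 = 7*(4*9)/2 = (7/2)*36 = 126)
p(y, z) = -5 (p(y, z) = -5*1 = -5)
(B(7) + p(-16, c))**2 = (-21/7 - 5)**2 = (-21*1/7 - 5)**2 = (-3 - 5)**2 = (-8)**2 = 64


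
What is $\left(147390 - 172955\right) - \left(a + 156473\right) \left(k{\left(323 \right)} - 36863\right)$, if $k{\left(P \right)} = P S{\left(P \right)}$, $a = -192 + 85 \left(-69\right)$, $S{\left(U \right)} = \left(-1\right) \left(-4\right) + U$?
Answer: $-10342328893$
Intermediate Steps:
$S{\left(U \right)} = 4 + U$
$a = -6057$ ($a = -192 - 5865 = -6057$)
$k{\left(P \right)} = P \left(4 + P\right)$
$\left(147390 - 172955\right) - \left(a + 156473\right) \left(k{\left(323 \right)} - 36863\right) = \left(147390 - 172955\right) - \left(-6057 + 156473\right) \left(323 \left(4 + 323\right) - 36863\right) = \left(147390 - 172955\right) - 150416 \left(323 \cdot 327 - 36863\right) = -25565 - 150416 \left(105621 - 36863\right) = -25565 - 150416 \cdot 68758 = -25565 - 10342303328 = -10342328893$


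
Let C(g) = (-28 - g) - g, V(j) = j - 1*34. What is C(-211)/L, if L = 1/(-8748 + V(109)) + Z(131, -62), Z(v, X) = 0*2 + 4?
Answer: 3417162/34691 ≈ 98.503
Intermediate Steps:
V(j) = -34 + j (V(j) = j - 34 = -34 + j)
C(g) = -28 - 2*g
Z(v, X) = 4 (Z(v, X) = 0 + 4 = 4)
L = 34691/8673 (L = 1/(-8748 + (-34 + 109)) + 4 = 1/(-8748 + 75) + 4 = 1/(-8673) + 4 = -1/8673 + 4 = 34691/8673 ≈ 3.9999)
C(-211)/L = (-28 - 2*(-211))/(34691/8673) = (-28 + 422)*(8673/34691) = 394*(8673/34691) = 3417162/34691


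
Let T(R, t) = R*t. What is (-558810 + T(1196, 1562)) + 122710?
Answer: 1432052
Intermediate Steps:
(-558810 + T(1196, 1562)) + 122710 = (-558810 + 1196*1562) + 122710 = (-558810 + 1868152) + 122710 = 1309342 + 122710 = 1432052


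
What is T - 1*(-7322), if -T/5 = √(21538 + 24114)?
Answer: 7322 - 10*√11413 ≈ 6253.7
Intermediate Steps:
T = -10*√11413 (T = -5*√(21538 + 24114) = -10*√11413 ≈ -1068.3)
T - 1*(-7322) = -10*√11413 - 1*(-7322) = -10*√11413 + 7322 = 7322 - 10*√11413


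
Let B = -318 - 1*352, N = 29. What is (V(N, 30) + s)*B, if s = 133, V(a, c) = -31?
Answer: -68340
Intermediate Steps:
B = -670 (B = -318 - 352 = -670)
(V(N, 30) + s)*B = (-31 + 133)*(-670) = 102*(-670) = -68340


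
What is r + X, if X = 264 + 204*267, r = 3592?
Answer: 58324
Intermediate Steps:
X = 54732 (X = 264 + 54468 = 54732)
r + X = 3592 + 54732 = 58324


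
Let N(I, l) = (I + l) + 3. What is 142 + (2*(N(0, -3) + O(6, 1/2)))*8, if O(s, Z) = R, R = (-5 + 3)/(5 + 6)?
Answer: 1530/11 ≈ 139.09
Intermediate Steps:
R = -2/11 ≈ -0.18182
N(I, l) = 3 + I + l
O(s, Z) = -2/11
142 + (2*(N(0, -3) + O(6, 1/2)))*8 = 142 + (2*((3 + 0 - 3) - 2/11))*8 = 142 + (2*(0 - 2/11))*8 = 142 + (2*(-2/11))*8 = 142 - 4/11*8 = 142 - 32/11 = 1530/11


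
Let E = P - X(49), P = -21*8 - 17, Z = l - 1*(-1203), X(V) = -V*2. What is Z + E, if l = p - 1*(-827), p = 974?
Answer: 2917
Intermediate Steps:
X(V) = -2*V
l = 1801 (l = 974 - 1*(-827) = 974 + 827 = 1801)
Z = 3004 (Z = 1801 - 1*(-1203) = 1801 + 1203 = 3004)
P = -185 (P = -168 - 17 = -185)
E = -87 (E = -185 - (-2)*49 = -185 - 1*(-98) = -185 + 98 = -87)
Z + E = 3004 - 87 = 2917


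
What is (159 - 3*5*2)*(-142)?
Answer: -18318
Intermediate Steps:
(159 - 3*5*2)*(-142) = (159 - 15*2)*(-142) = (159 - 30)*(-142) = 129*(-142) = -18318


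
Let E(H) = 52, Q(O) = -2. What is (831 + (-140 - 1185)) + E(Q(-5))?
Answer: -442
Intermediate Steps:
(831 + (-140 - 1185)) + E(Q(-5)) = (831 + (-140 - 1185)) + 52 = (831 - 1325) + 52 = -494 + 52 = -442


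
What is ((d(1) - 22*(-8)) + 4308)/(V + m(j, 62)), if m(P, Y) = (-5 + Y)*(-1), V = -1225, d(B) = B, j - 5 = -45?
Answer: -4485/1282 ≈ -3.4984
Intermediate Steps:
j = -40 (j = 5 - 45 = -40)
m(P, Y) = 5 - Y
((d(1) - 22*(-8)) + 4308)/(V + m(j, 62)) = ((1 - 22*(-8)) + 4308)/(-1225 + (5 - 1*62)) = ((1 + 176) + 4308)/(-1225 + (5 - 62)) = (177 + 4308)/(-1225 - 57) = 4485/(-1282) = 4485*(-1/1282) = -4485/1282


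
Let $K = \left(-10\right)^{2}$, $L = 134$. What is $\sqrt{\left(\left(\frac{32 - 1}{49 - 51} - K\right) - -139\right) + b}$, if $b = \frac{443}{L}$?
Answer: $\frac{2 \sqrt{30083}}{67} \approx 5.1774$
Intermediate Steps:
$K = 100$
$b = \frac{443}{134} \approx 3.306$
$\sqrt{\left(\left(\frac{32 - 1}{49 - 51} - K\right) - -139\right) + b} = \sqrt{\left(\left(\frac{32 - 1}{49 - 51} - 100\right) - -139\right) + \frac{443}{134}} = \sqrt{\left(\left(\frac{31}{-2} - 100\right) + 139\right) + \frac{443}{134}} = \sqrt{\left(\left(31 \left(- \frac{1}{2}\right) - 100\right) + 139\right) + \frac{443}{134}} = \sqrt{\left(\left(- \frac{31}{2} - 100\right) + 139\right) + \frac{443}{134}} = \sqrt{\left(- \frac{231}{2} + 139\right) + \frac{443}{134}} = \sqrt{\frac{47}{2} + \frac{443}{134}} = \sqrt{\frac{1796}{67}} = \frac{2 \sqrt{30083}}{67}$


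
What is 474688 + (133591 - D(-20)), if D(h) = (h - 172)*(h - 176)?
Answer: 570647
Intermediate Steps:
D(h) = (-176 + h)*(-172 + h) (D(h) = (-172 + h)*(-176 + h) = (-176 + h)*(-172 + h))
474688 + (133591 - D(-20)) = 474688 + (133591 - (30272 + (-20)² - 348*(-20))) = 474688 + (133591 - (30272 + 400 + 6960)) = 474688 + (133591 - 1*37632) = 474688 + (133591 - 37632) = 474688 + 95959 = 570647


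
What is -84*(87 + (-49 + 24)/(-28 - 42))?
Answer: -7338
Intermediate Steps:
-84*(87 + (-49 + 24)/(-28 - 42)) = -84*(87 - 25/(-70)) = -84*(87 - 25*(-1/70)) = -84*(87 + 5/14) = -84*1223/14 = -7338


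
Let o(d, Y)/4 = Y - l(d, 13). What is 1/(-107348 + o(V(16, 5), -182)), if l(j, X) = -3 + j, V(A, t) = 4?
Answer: -1/108080 ≈ -9.2524e-6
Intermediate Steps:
o(d, Y) = 12 - 4*d + 4*Y (o(d, Y) = 4*(Y - (-3 + d)) = 4*(Y + (3 - d)) = 4*(3 + Y - d) = 12 - 4*d + 4*Y)
1/(-107348 + o(V(16, 5), -182)) = 1/(-107348 + (12 - 4*4 + 4*(-182))) = 1/(-107348 + (12 - 16 - 728)) = 1/(-107348 - 732) = 1/(-108080) = -1/108080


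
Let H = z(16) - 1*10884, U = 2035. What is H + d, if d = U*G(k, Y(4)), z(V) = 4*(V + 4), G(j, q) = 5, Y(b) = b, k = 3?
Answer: -629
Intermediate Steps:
z(V) = 16 + 4*V (z(V) = 4*(4 + V) = 16 + 4*V)
d = 10175 (d = 2035*5 = 10175)
H = -10804 (H = (16 + 4*16) - 1*10884 = (16 + 64) - 10884 = 80 - 10884 = -10804)
H + d = -10804 + 10175 = -629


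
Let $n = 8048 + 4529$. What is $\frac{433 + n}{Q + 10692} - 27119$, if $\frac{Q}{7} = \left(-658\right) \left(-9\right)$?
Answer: $- \frac{707067182}{26073} \approx -27119.0$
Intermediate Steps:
$n = 12577$
$Q = 41454$ ($Q = 7 \left(\left(-658\right) \left(-9\right)\right) = 7 \cdot 5922 = 41454$)
$\frac{433 + n}{Q + 10692} - 27119 = \frac{433 + 12577}{41454 + 10692} - 27119 = \frac{13010}{52146} - 27119 = 13010 \cdot \frac{1}{52146} - 27119 = \frac{6505}{26073} - 27119 = - \frac{707067182}{26073}$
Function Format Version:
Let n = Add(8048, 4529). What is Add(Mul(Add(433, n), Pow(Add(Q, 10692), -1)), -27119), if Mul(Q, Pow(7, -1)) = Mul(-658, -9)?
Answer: Rational(-707067182, 26073) ≈ -27119.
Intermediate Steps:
n = 12577
Q = 41454 (Q = Mul(7, Mul(-658, -9)) = Mul(7, 5922) = 41454)
Add(Mul(Add(433, n), Pow(Add(Q, 10692), -1)), -27119) = Add(Mul(Add(433, 12577), Pow(Add(41454, 10692), -1)), -27119) = Add(Mul(13010, Pow(52146, -1)), -27119) = Add(Mul(13010, Rational(1, 52146)), -27119) = Add(Rational(6505, 26073), -27119) = Rational(-707067182, 26073)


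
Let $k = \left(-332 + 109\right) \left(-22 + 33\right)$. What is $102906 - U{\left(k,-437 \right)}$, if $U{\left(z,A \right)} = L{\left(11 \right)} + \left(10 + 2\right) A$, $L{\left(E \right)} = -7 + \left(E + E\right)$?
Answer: $108135$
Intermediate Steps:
$L{\left(E \right)} = -7 + 2 E$
$k = -2453$ ($k = \left(-223\right) 11 = -2453$)
$U{\left(z,A \right)} = 15 + 12 A$ ($U{\left(z,A \right)} = \left(-7 + 2 \cdot 11\right) + \left(10 + 2\right) A = \left(-7 + 22\right) + 12 A = 15 + 12 A$)
$102906 - U{\left(k,-437 \right)} = 102906 - \left(15 + 12 \left(-437\right)\right) = 102906 - \left(15 - 5244\right) = 102906 - -5229 = 102906 + 5229 = 108135$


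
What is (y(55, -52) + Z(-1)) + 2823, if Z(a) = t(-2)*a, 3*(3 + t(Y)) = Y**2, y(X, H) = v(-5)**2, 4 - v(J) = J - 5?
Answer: 9062/3 ≈ 3020.7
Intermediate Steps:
v(J) = 9 - J (v(J) = 4 - (J - 5) = 4 - (-5 + J) = 4 + (5 - J) = 9 - J)
y(X, H) = 196 (y(X, H) = (9 - 1*(-5))**2 = (9 + 5)**2 = 14**2 = 196)
t(Y) = -3 + Y**2/3
Z(a) = -5*a/3 (Z(a) = (-3 + (1/3)*(-2)**2)*a = (-3 + (1/3)*4)*a = (-3 + 4/3)*a = -5*a/3)
(y(55, -52) + Z(-1)) + 2823 = (196 - 5/3*(-1)) + 2823 = (196 + 5/3) + 2823 = 593/3 + 2823 = 9062/3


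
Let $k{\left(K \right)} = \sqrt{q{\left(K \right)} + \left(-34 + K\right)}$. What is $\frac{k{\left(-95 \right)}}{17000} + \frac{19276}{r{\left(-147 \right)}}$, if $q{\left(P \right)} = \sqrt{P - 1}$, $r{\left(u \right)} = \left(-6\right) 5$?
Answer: $- \frac{9638}{15} + \frac{\sqrt{-129 + 4 i \sqrt{6}}}{17000} \approx -642.53 + 0.00066859 i$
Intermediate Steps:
$r{\left(u \right)} = -30$
$q{\left(P \right)} = \sqrt{-1 + P}$
$k{\left(K \right)} = \sqrt{-34 + K + \sqrt{-1 + K}}$ ($k{\left(K \right)} = \sqrt{\sqrt{-1 + K} + \left(-34 + K\right)} = \sqrt{-34 + K + \sqrt{-1 + K}}$)
$\frac{k{\left(-95 \right)}}{17000} + \frac{19276}{r{\left(-147 \right)}} = \frac{\sqrt{-34 - 95 + \sqrt{-1 - 95}}}{17000} + \frac{19276}{-30} = \sqrt{-34 - 95 + \sqrt{-96}} \cdot \frac{1}{17000} + 19276 \left(- \frac{1}{30}\right) = \sqrt{-34 - 95 + 4 i \sqrt{6}} \cdot \frac{1}{17000} - \frac{9638}{15} = \sqrt{-129 + 4 i \sqrt{6}} \cdot \frac{1}{17000} - \frac{9638}{15} = \frac{\sqrt{-129 + 4 i \sqrt{6}}}{17000} - \frac{9638}{15} = - \frac{9638}{15} + \frac{\sqrt{-129 + 4 i \sqrt{6}}}{17000}$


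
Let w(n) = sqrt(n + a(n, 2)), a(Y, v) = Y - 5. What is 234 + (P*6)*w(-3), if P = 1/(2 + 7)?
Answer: 234 + 2*I*sqrt(11)/3 ≈ 234.0 + 2.2111*I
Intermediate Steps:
P = 1/9 ≈ 0.11111
a(Y, v) = -5 + Y
w(n) = sqrt(-5 + 2*n) (w(n) = sqrt(n + (-5 + n)) = sqrt(-5 + 2*n))
234 + (P*6)*w(-3) = 234 + ((1/9)*6)*sqrt(-5 + 2*(-3)) = 234 + 2*sqrt(-5 - 6)/3 = 234 + 2*sqrt(-11)/3 = 234 + 2*(I*sqrt(11))/3 = 234 + 2*I*sqrt(11)/3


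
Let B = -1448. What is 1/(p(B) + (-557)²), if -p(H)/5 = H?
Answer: 1/317489 ≈ 3.1497e-6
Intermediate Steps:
p(H) = -5*H
1/(p(B) + (-557)²) = 1/(-5*(-1448) + (-557)²) = 1/(7240 + 310249) = 1/317489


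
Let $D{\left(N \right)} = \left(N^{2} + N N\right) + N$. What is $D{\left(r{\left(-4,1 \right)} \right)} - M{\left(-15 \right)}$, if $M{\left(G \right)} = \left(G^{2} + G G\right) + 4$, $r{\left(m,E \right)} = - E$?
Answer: $-453$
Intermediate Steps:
$M{\left(G \right)} = 4 + 2 G^{2}$ ($M{\left(G \right)} = \left(G^{2} + G^{2}\right) + 4 = 2 G^{2} + 4 = 4 + 2 G^{2}$)
$D{\left(N \right)} = N + 2 N^{2}$ ($D{\left(N \right)} = \left(N^{2} + N^{2}\right) + N = 2 N^{2} + N = N + 2 N^{2}$)
$D{\left(r{\left(-4,1 \right)} \right)} - M{\left(-15 \right)} = \left(-1\right) 1 \left(1 + 2 \left(\left(-1\right) 1\right)\right) - \left(4 + 2 \left(-15\right)^{2}\right) = - (1 + 2 \left(-1\right)) - \left(4 + 2 \cdot 225\right) = - (1 - 2) - \left(4 + 450\right) = \left(-1\right) \left(-1\right) - 454 = 1 - 454 = -453$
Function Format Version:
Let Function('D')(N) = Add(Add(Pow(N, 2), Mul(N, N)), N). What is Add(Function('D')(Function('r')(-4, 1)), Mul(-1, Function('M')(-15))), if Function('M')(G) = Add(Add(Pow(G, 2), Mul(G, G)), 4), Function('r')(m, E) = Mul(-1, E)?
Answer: -453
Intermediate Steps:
Function('M')(G) = Add(4, Mul(2, Pow(G, 2))) (Function('M')(G) = Add(Add(Pow(G, 2), Pow(G, 2)), 4) = Add(Mul(2, Pow(G, 2)), 4) = Add(4, Mul(2, Pow(G, 2))))
Function('D')(N) = Add(N, Mul(2, Pow(N, 2))) (Function('D')(N) = Add(Add(Pow(N, 2), Pow(N, 2)), N) = Add(Mul(2, Pow(N, 2)), N) = Add(N, Mul(2, Pow(N, 2))))
Add(Function('D')(Function('r')(-4, 1)), Mul(-1, Function('M')(-15))) = Add(Mul(Mul(-1, 1), Add(1, Mul(2, Mul(-1, 1)))), Mul(-1, Add(4, Mul(2, Pow(-15, 2))))) = Add(Mul(-1, Add(1, Mul(2, -1))), Mul(-1, Add(4, Mul(2, 225)))) = Add(Mul(-1, Add(1, -2)), Mul(-1, Add(4, 450))) = Add(Mul(-1, -1), Mul(-1, 454)) = Add(1, -454) = -453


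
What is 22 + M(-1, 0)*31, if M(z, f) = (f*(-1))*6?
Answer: 22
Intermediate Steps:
M(z, f) = -6*f (M(z, f) = -f*6 = -6*f)
22 + M(-1, 0)*31 = 22 - 6*0*31 = 22 + 0*31 = 22 + 0 = 22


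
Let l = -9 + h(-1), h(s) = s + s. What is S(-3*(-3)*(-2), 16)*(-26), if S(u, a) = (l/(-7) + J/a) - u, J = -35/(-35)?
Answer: -28587/56 ≈ -510.48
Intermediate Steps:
h(s) = 2*s
J = 1 (J = -35*(-1/35) = 1)
l = -11 (l = -9 + 2*(-1) = -9 - 2 = -11)
S(u, a) = 11/7 + 1/a - u (S(u, a) = (-11/(-7) + 1/a) - u = (-11*(-⅐) + 1/a) - u = (11/7 + 1/a) - u = 11/7 + 1/a - u)
S(-3*(-3)*(-2), 16)*(-26) = (11/7 + 1/16 - (-3*(-3))*(-2))*(-26) = (11/7 + 1/16 - 9*(-2))*(-26) = (11/7 + 1/16 - 1*(-18))*(-26) = (11/7 + 1/16 + 18)*(-26) = (2199/112)*(-26) = -28587/56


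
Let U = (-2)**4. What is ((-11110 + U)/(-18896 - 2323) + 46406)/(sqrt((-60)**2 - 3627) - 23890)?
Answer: -7841494397040/4036788334271 - 984700008*I*sqrt(3)/4036788334271 ≈ -1.9425 - 0.0004225*I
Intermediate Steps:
U = 16
((-11110 + U)/(-18896 - 2323) + 46406)/(sqrt((-60)**2 - 3627) - 23890) = ((-11110 + 16)/(-18896 - 2323) + 46406)/(sqrt((-60)**2 - 3627) - 23890) = (-11094/(-21219) + 46406)/(sqrt(3600 - 3627) - 23890) = (-11094*(-1/21219) + 46406)/(sqrt(-27) - 23890) = (3698/7073 + 46406)/(3*I*sqrt(3) - 23890) = 328233336/(7073*(-23890 + 3*I*sqrt(3)))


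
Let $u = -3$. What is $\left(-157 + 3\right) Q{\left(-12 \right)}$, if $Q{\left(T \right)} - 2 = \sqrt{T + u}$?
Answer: $-308 - 154 i \sqrt{15} \approx -308.0 - 596.44 i$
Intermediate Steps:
$Q{\left(T \right)} = 2 + \sqrt{-3 + T}$ ($Q{\left(T \right)} = 2 + \sqrt{T - 3} = 2 + \sqrt{-3 + T}$)
$\left(-157 + 3\right) Q{\left(-12 \right)} = \left(-157 + 3\right) \left(2 + \sqrt{-3 - 12}\right) = - 154 \left(2 + \sqrt{-15}\right) = - 154 \left(2 + i \sqrt{15}\right) = -308 - 154 i \sqrt{15}$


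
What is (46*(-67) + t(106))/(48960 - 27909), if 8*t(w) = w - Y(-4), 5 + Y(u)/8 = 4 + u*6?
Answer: -12175/84204 ≈ -0.14459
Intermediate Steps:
Y(u) = -8 + 48*u (Y(u) = -40 + 8*(4 + u*6) = -40 + 8*(4 + 6*u) = -40 + (32 + 48*u) = -8 + 48*u)
t(w) = 25 + w/8 (t(w) = (w - (-8 + 48*(-4)))/8 = (w - (-8 - 192))/8 = (w - 1*(-200))/8 = (w + 200)/8 = (200 + w)/8 = 25 + w/8)
(46*(-67) + t(106))/(48960 - 27909) = (46*(-67) + (25 + (⅛)*106))/(48960 - 27909) = (-3082 + (25 + 53/4))/21051 = (-3082 + 153/4)*(1/21051) = -12175/4*1/21051 = -12175/84204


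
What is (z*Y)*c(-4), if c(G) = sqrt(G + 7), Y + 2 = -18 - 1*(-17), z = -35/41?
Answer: 105*sqrt(3)/41 ≈ 4.4357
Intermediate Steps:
z = -35/41 (z = -35*1/41 = -35/41 ≈ -0.85366)
Y = -3 (Y = -2 + (-18 - 1*(-17)) = -2 + (-18 + 17) = -2 - 1 = -3)
c(G) = sqrt(7 + G)
(z*Y)*c(-4) = (-35/41*(-3))*sqrt(7 - 4) = 105*sqrt(3)/41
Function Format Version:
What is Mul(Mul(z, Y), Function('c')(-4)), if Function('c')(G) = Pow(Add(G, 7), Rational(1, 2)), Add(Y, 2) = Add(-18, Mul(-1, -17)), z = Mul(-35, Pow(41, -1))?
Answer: Mul(Rational(105, 41), Pow(3, Rational(1, 2))) ≈ 4.4357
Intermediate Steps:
z = Rational(-35, 41) (z = Mul(-35, Rational(1, 41)) = Rational(-35, 41) ≈ -0.85366)
Y = -3 (Y = Add(-2, Add(-18, Mul(-1, -17))) = Add(-2, Add(-18, 17)) = Add(-2, -1) = -3)
Function('c')(G) = Pow(Add(7, G), Rational(1, 2))
Mul(Mul(z, Y), Function('c')(-4)) = Mul(Mul(Rational(-35, 41), -3), Pow(Add(7, -4), Rational(1, 2))) = Mul(Rational(105, 41), Pow(3, Rational(1, 2)))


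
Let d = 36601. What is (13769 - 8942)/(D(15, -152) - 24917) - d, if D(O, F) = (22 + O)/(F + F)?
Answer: -92415635071/2524935 ≈ -36601.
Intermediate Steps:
D(O, F) = (22 + O)/(2*F) (D(O, F) = (22 + O)/((2*F)) = (22 + O)*(1/(2*F)) = (22 + O)/(2*F))
(13769 - 8942)/(D(15, -152) - 24917) - d = (13769 - 8942)/((½)*(22 + 15)/(-152) - 24917) - 1*36601 = 4827/((½)*(-1/152)*37 - 24917) - 36601 = 4827/(-37/304 - 24917) - 36601 = 4827/(-7574805/304) - 36601 = 4827*(-304/7574805) - 36601 = -489136/2524935 - 36601 = -92415635071/2524935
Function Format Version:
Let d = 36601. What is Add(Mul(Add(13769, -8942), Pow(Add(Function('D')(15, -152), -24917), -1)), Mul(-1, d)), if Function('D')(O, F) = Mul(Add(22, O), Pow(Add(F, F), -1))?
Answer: Rational(-92415635071, 2524935) ≈ -36601.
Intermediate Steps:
Function('D')(O, F) = Mul(Rational(1, 2), Pow(F, -1), Add(22, O)) (Function('D')(O, F) = Mul(Add(22, O), Pow(Mul(2, F), -1)) = Mul(Add(22, O), Mul(Rational(1, 2), Pow(F, -1))) = Mul(Rational(1, 2), Pow(F, -1), Add(22, O)))
Add(Mul(Add(13769, -8942), Pow(Add(Function('D')(15, -152), -24917), -1)), Mul(-1, d)) = Add(Mul(Add(13769, -8942), Pow(Add(Mul(Rational(1, 2), Pow(-152, -1), Add(22, 15)), -24917), -1)), Mul(-1, 36601)) = Add(Mul(4827, Pow(Add(Mul(Rational(1, 2), Rational(-1, 152), 37), -24917), -1)), -36601) = Add(Mul(4827, Pow(Add(Rational(-37, 304), -24917), -1)), -36601) = Add(Mul(4827, Pow(Rational(-7574805, 304), -1)), -36601) = Add(Mul(4827, Rational(-304, 7574805)), -36601) = Add(Rational(-489136, 2524935), -36601) = Rational(-92415635071, 2524935)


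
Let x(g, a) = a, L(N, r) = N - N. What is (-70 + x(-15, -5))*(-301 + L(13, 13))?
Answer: 22575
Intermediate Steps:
L(N, r) = 0
(-70 + x(-15, -5))*(-301 + L(13, 13)) = (-70 - 5)*(-301 + 0) = -75*(-301) = 22575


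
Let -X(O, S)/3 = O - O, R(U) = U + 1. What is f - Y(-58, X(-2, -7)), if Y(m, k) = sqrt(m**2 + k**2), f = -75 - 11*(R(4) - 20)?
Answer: 32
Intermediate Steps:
R(U) = 1 + U
X(O, S) = 0 (X(O, S) = -3*(O - O) = -3*0 = 0)
f = 90 (f = -75 - 11*((1 + 4) - 20) = -75 - 11*(5 - 20) = -75 - 11*(-15) = -75 + 165 = 90)
Y(m, k) = sqrt(k**2 + m**2)
f - Y(-58, X(-2, -7)) = 90 - sqrt(0**2 + (-58)**2) = 90 - sqrt(0 + 3364) = 90 - sqrt(3364) = 90 - 1*58 = 90 - 58 = 32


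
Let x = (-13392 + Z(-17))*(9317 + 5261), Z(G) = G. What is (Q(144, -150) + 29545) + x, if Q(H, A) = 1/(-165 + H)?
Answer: -4104383998/21 ≈ -1.9545e+8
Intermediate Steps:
x = -195476402 (x = (-13392 - 17)*(9317 + 5261) = -13409*14578 = -195476402)
(Q(144, -150) + 29545) + x = (1/(-165 + 144) + 29545) - 195476402 = (1/(-21) + 29545) - 195476402 = (-1/21 + 29545) - 195476402 = 620444/21 - 195476402 = -4104383998/21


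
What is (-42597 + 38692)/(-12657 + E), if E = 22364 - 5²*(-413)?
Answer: -3905/20032 ≈ -0.19494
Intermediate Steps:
E = 32689 (E = 22364 - 25*(-413) = 22364 - 1*(-10325) = 22364 + 10325 = 32689)
(-42597 + 38692)/(-12657 + E) = (-42597 + 38692)/(-12657 + 32689) = -3905/20032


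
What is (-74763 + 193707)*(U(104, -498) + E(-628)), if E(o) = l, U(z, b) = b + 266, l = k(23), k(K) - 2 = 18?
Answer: -25216128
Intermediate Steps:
k(K) = 20 (k(K) = 2 + 18 = 20)
l = 20
U(z, b) = 266 + b
E(o) = 20
(-74763 + 193707)*(U(104, -498) + E(-628)) = (-74763 + 193707)*((266 - 498) + 20) = 118944*(-232 + 20) = 118944*(-212) = -25216128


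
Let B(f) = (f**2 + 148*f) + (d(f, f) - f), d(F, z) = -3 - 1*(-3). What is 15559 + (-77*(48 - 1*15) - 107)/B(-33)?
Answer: 29267803/1881 ≈ 15560.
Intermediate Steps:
d(F, z) = 0 (d(F, z) = -3 + 3 = 0)
B(f) = f**2 + 147*f (B(f) = (f**2 + 148*f) + (0 - f) = (f**2 + 148*f) - f = f**2 + 147*f)
15559 + (-77*(48 - 1*15) - 107)/B(-33) = 15559 + (-77*(48 - 1*15) - 107)/((-33*(147 - 33))) = 15559 + (-77*(48 - 15) - 107)/((-33*114)) = 15559 + (-77*33 - 107)/(-3762) = 15559 + (-2541 - 107)*(-1/3762) = 15559 - 2648*(-1/3762) = 15559 + 1324/1881 = 29267803/1881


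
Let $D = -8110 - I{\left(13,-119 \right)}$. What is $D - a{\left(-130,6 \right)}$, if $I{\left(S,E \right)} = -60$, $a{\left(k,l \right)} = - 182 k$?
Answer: $-31710$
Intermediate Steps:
$D = -8050$ ($D = -8110 - -60 = -8110 + 60 = -8050$)
$D - a{\left(-130,6 \right)} = -8050 - \left(-182\right) \left(-130\right) = -8050 - 23660 = -31710$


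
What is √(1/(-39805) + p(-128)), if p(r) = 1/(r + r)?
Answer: I*√1594628105/636880 ≈ 0.062701*I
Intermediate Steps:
p(r) = 1/(2*r)
√(1/(-39805) + p(-128)) = √(1/(-39805) + (½)/(-128)) = √(-1/39805 + (½)*(-1/128)) = √(-1/39805 - 1/256) = √(-40061/10190080) = I*√1594628105/636880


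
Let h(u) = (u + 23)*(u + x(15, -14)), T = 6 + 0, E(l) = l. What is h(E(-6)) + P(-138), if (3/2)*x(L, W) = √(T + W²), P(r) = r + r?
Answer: -378 + 34*√202/3 ≈ -216.92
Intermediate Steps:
T = 6
P(r) = 2*r
x(L, W) = 2*√(6 + W²)/3
h(u) = (23 + u)*(u + 2*√202/3) (h(u) = (u + 23)*(u + 2*√(6 + (-14)²)/3) = (23 + u)*(u + 2*√(6 + 196)/3) = (23 + u)*(u + 2*√202/3))
h(E(-6)) + P(-138) = ((-6)² + 23*(-6) + 46*√202/3 + (⅔)*(-6)*√202) + 2*(-138) = (36 - 138 + 46*√202/3 - 4*√202) - 276 = (-102 + 34*√202/3) - 276 = -378 + 34*√202/3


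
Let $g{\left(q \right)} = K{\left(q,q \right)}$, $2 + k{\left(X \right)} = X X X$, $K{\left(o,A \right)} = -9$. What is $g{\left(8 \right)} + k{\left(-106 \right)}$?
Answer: $-1191027$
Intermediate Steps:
$k{\left(X \right)} = -2 + X^{3}$ ($k{\left(X \right)} = -2 + X X X = -2 + X^{2} X = -2 + X^{3}$)
$g{\left(q \right)} = -9$
$g{\left(8 \right)} + k{\left(-106 \right)} = -9 + \left(-2 + \left(-106\right)^{3}\right) = -9 - 1191018 = -1191027$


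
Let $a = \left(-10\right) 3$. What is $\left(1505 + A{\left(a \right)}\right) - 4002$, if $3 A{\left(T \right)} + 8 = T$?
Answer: $- \frac{7529}{3} \approx -2509.7$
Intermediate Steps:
$a = -30$
$A{\left(T \right)} = - \frac{8}{3} + \frac{T}{3}$
$\left(1505 + A{\left(a \right)}\right) - 4002 = \left(1505 + \left(- \frac{8}{3} + \frac{1}{3} \left(-30\right)\right)\right) - 4002 = \left(1505 - \frac{38}{3}\right) - 4002 = \frac{4477}{3} - 4002 = - \frac{7529}{3}$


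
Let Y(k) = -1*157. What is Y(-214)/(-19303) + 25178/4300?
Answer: 243343017/41501450 ≈ 5.8635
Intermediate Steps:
Y(k) = -157
Y(-214)/(-19303) + 25178/4300 = -157/(-19303) + 25178/4300 = -157*(-1/19303) + 25178*(1/4300) = 157/19303 + 12589/2150 = 243343017/41501450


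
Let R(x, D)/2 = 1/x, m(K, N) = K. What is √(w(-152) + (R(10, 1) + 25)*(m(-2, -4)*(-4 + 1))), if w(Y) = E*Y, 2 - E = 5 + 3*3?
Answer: 2*√12345/5 ≈ 44.443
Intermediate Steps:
R(x, D) = 2/x
E = -12 (E = 2 - (5 + 3*3) = 2 - (5 + 9) = 2 - 1*14 = 2 - 14 = -12)
w(Y) = -12*Y
√(w(-152) + (R(10, 1) + 25)*(m(-2, -4)*(-4 + 1))) = √(-12*(-152) + (2/10 + 25)*(-2*(-4 + 1))) = √(1824 + (2*(⅒) + 25)*(-2*(-3))) = √(1824 + (⅕ + 25)*6) = √(1824 + (126/5)*6) = √(1824 + 756/5) = √(9876/5) = 2*√12345/5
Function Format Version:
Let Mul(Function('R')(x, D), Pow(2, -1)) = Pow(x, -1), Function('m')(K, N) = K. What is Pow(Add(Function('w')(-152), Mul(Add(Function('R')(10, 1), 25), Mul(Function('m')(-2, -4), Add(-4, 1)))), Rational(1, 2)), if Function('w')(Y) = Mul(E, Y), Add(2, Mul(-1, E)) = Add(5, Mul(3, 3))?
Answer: Mul(Rational(2, 5), Pow(12345, Rational(1, 2))) ≈ 44.443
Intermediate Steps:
Function('R')(x, D) = Mul(2, Pow(x, -1))
E = -12 (E = Add(2, Mul(-1, Add(5, Mul(3, 3)))) = Add(2, Mul(-1, Add(5, 9))) = Add(2, Mul(-1, 14)) = Add(2, -14) = -12)
Function('w')(Y) = Mul(-12, Y)
Pow(Add(Function('w')(-152), Mul(Add(Function('R')(10, 1), 25), Mul(Function('m')(-2, -4), Add(-4, 1)))), Rational(1, 2)) = Pow(Add(Mul(-12, -152), Mul(Add(Mul(2, Pow(10, -1)), 25), Mul(-2, Add(-4, 1)))), Rational(1, 2)) = Pow(Add(1824, Mul(Add(Mul(2, Rational(1, 10)), 25), Mul(-2, -3))), Rational(1, 2)) = Pow(Add(1824, Mul(Add(Rational(1, 5), 25), 6)), Rational(1, 2)) = Pow(Add(1824, Mul(Rational(126, 5), 6)), Rational(1, 2)) = Pow(Add(1824, Rational(756, 5)), Rational(1, 2)) = Pow(Rational(9876, 5), Rational(1, 2)) = Mul(Rational(2, 5), Pow(12345, Rational(1, 2)))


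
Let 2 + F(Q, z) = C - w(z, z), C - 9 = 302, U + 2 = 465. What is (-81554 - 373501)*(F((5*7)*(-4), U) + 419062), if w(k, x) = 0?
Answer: -190836870405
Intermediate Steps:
U = 463 (U = -2 + 465 = 463)
C = 311 (C = 9 + 302 = 311)
F(Q, z) = 309 (F(Q, z) = -2 + (311 - 1*0) = -2 + (311 + 0) = -2 + 311 = 309)
(-81554 - 373501)*(F((5*7)*(-4), U) + 419062) = (-81554 - 373501)*(309 + 419062) = -455055*419371 = -190836870405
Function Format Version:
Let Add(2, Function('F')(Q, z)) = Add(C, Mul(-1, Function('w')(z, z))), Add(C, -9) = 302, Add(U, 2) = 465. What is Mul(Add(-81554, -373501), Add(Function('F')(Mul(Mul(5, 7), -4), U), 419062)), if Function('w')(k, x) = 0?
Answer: -190836870405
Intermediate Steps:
U = 463 (U = Add(-2, 465) = 463)
C = 311 (C = Add(9, 302) = 311)
Function('F')(Q, z) = 309 (Function('F')(Q, z) = Add(-2, Add(311, Mul(-1, 0))) = Add(-2, Add(311, 0)) = Add(-2, 311) = 309)
Mul(Add(-81554, -373501), Add(Function('F')(Mul(Mul(5, 7), -4), U), 419062)) = Mul(Add(-81554, -373501), Add(309, 419062)) = Mul(-455055, 419371) = -190836870405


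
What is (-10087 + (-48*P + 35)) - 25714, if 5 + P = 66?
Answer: -38694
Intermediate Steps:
P = 61 (P = -5 + 66 = 61)
(-10087 + (-48*P + 35)) - 25714 = (-10087 + (-48*61 + 35)) - 25714 = (-10087 + (-2928 + 35)) - 25714 = (-10087 - 2893) - 25714 = -12980 - 25714 = -38694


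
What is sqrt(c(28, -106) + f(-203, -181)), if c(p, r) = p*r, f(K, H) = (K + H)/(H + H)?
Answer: 2*I*sqrt(24299974)/181 ≈ 54.47*I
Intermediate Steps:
f(K, H) = (H + K)/(2*H) (f(K, H) = (H + K)/((2*H)) = (H + K)*(1/(2*H)) = (H + K)/(2*H))
sqrt(c(28, -106) + f(-203, -181)) = sqrt(28*(-106) + (1/2)*(-181 - 203)/(-181)) = sqrt(-2968 + (1/2)*(-1/181)*(-384)) = sqrt(-2968 + 192/181) = sqrt(-537016/181) = 2*I*sqrt(24299974)/181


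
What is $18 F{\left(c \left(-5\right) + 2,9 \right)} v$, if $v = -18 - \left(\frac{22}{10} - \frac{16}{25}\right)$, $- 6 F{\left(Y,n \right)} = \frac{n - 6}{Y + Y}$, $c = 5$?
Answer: $- \frac{4401}{1150} \approx -3.827$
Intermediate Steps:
$F{\left(Y,n \right)} = - \frac{-6 + n}{12 Y}$ ($F{\left(Y,n \right)} = - \frac{\left(n - 6\right) \frac{1}{Y + Y}}{6} = - \frac{\left(-6 + n\right) \frac{1}{2 Y}}{6} = - \frac{\frac{1}{2} \frac{1}{Y} \left(-6 + n\right)}{6} = - \frac{-6 + n}{12 Y}$)
$v = - \frac{489}{25}$ ($v = -18 - \left(22 \cdot \frac{1}{10} - \frac{16}{25}\right) = -18 - \left(\frac{11}{5} - \frac{16}{25}\right) = -18 - \frac{39}{25} = - \frac{489}{25} \approx -19.56$)
$18 F{\left(c \left(-5\right) + 2,9 \right)} v = 18 \frac{6 - 9}{12 \left(5 \left(-5\right) + 2\right)} \left(- \frac{489}{25}\right) = 18 \frac{6 - 9}{12 \left(-25 + 2\right)} \left(- \frac{489}{25}\right) = 18 \cdot \frac{1}{12} \frac{1}{-23} \left(-3\right) \left(- \frac{489}{25}\right) = 18 \cdot \frac{1}{12} \left(- \frac{1}{23}\right) \left(-3\right) \left(- \frac{489}{25}\right) = 18 \cdot \frac{1}{92} \left(- \frac{489}{25}\right) = \frac{9}{46} \left(- \frac{489}{25}\right) = - \frac{4401}{1150}$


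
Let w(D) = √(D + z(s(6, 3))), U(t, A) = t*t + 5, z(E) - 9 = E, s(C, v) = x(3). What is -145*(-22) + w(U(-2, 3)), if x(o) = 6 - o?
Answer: 3190 + √21 ≈ 3194.6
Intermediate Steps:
s(C, v) = 3 (s(C, v) = 6 - 1*3 = 6 - 3 = 3)
z(E) = 9 + E
U(t, A) = 5 + t² (U(t, A) = t² + 5 = 5 + t²)
w(D) = √(12 + D) (w(D) = √(D + (9 + 3)) = √(D + 12) = √(12 + D))
-145*(-22) + w(U(-2, 3)) = -145*(-22) + √(12 + (5 + (-2)²)) = 3190 + √(12 + (5 + 4)) = 3190 + √(12 + 9) = 3190 + √21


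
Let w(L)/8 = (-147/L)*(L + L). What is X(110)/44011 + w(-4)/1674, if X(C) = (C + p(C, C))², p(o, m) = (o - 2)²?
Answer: 38659701892/12279069 ≈ 3148.4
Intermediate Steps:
p(o, m) = (-2 + o)²
w(L) = -2352 (w(L) = 8*((-147/L)*(L + L)) = 8*((-147/L)*(2*L)) = 8*(-294) = -2352)
X(C) = (C + (-2 + C)²)²
X(110)/44011 + w(-4)/1674 = (110 + (-2 + 110)²)²/44011 - 2352/1674 = (110 + 108²)²*(1/44011) - 2352*1/1674 = (110 + 11664)²*(1/44011) - 392/279 = 11774²*(1/44011) - 392/279 = 138627076*(1/44011) - 392/279 = 138627076/44011 - 392/279 = 38659701892/12279069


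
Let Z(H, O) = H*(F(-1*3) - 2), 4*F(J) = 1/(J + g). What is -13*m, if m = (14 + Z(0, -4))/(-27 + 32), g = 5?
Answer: -182/5 ≈ -36.400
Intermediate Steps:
F(J) = 1/(4*(5 + J)) (F(J) = 1/(4*(J + 5)) = 1/(4*(5 + J)))
Z(H, O) = -15*H/8 (Z(H, O) = H*(1/(4*(5 - 1*3)) - 2) = H*(1/(4*(5 - 3)) - 2) = H*((¼)/2 - 2) = H*((¼)*(½) - 2) = H*(⅛ - 2) = H*(-15/8) = -15*H/8)
m = 14/5 (m = (14 - 15/8*0)/(-27 + 32) = (14 + 0)/5 = 14*(⅕) = 14/5 ≈ 2.8000)
-13*m = -13*14/5 = -182/5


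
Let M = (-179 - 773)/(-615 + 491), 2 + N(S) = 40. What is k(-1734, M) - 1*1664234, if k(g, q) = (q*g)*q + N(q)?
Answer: -1697513052/961 ≈ -1.7664e+6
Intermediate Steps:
N(S) = 38 (N(S) = -2 + 40 = 38)
M = 238/31 (M = -952/(-124) = -952*(-1/124) = 238/31 ≈ 7.6774)
k(g, q) = 38 + g*q² (k(g, q) = (q*g)*q + 38 = (g*q)*q + 38 = g*q² + 38 = 38 + g*q²)
k(-1734, M) - 1*1664234 = (38 - 1734*(238/31)²) - 1*1664234 = (38 - 1734*56644/961) - 1664234 = (38 - 98220696/961) - 1664234 = -98184178/961 - 1664234 = -1697513052/961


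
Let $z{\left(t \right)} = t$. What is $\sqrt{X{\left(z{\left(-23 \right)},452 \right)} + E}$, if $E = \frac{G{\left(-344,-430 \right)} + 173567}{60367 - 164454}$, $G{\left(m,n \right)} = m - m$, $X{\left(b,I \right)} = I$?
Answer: $\frac{\sqrt{4878948744859}}{104087} \approx 21.221$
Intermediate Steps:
$G{\left(m,n \right)} = 0$
$E = - \frac{173567}{104087}$ ($E = \frac{0 + 173567}{60367 - 164454} = \frac{173567}{-104087} = 173567 \left(- \frac{1}{104087}\right) = - \frac{173567}{104087} \approx -1.6675$)
$\sqrt{X{\left(z{\left(-23 \right)},452 \right)} + E} = \sqrt{452 - \frac{173567}{104087}} = \sqrt{\frac{46873757}{104087}} = \frac{\sqrt{4878948744859}}{104087}$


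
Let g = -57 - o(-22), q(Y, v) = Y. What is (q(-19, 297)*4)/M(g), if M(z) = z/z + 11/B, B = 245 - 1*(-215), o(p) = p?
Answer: -34960/471 ≈ -74.225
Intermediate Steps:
B = 460 (B = 245 + 215 = 460)
g = -35 (g = -57 - 1*(-22) = -57 + 22 = -35)
M(z) = 471/460 (M(z) = z/z + 11/460 = 1 + 11*(1/460) = 1 + 11/460 = 471/460)
(q(-19, 297)*4)/M(g) = (-19*4)/(471/460) = -76*460/471 = -34960/471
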